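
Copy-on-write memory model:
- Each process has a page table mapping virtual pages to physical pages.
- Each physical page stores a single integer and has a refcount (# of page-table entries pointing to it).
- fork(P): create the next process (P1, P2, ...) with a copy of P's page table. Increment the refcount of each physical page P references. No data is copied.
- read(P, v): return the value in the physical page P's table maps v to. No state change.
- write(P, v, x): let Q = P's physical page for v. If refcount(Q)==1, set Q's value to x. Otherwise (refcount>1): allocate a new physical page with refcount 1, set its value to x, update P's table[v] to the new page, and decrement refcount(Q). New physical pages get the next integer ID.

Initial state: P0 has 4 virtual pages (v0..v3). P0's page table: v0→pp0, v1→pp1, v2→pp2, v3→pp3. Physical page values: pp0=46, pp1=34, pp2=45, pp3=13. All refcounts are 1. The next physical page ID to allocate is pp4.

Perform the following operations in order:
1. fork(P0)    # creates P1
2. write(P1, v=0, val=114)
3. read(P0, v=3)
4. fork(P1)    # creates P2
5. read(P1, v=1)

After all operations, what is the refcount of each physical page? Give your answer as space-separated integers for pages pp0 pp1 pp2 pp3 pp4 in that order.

Op 1: fork(P0) -> P1. 4 ppages; refcounts: pp0:2 pp1:2 pp2:2 pp3:2
Op 2: write(P1, v0, 114). refcount(pp0)=2>1 -> COPY to pp4. 5 ppages; refcounts: pp0:1 pp1:2 pp2:2 pp3:2 pp4:1
Op 3: read(P0, v3) -> 13. No state change.
Op 4: fork(P1) -> P2. 5 ppages; refcounts: pp0:1 pp1:3 pp2:3 pp3:3 pp4:2
Op 5: read(P1, v1) -> 34. No state change.

Answer: 1 3 3 3 2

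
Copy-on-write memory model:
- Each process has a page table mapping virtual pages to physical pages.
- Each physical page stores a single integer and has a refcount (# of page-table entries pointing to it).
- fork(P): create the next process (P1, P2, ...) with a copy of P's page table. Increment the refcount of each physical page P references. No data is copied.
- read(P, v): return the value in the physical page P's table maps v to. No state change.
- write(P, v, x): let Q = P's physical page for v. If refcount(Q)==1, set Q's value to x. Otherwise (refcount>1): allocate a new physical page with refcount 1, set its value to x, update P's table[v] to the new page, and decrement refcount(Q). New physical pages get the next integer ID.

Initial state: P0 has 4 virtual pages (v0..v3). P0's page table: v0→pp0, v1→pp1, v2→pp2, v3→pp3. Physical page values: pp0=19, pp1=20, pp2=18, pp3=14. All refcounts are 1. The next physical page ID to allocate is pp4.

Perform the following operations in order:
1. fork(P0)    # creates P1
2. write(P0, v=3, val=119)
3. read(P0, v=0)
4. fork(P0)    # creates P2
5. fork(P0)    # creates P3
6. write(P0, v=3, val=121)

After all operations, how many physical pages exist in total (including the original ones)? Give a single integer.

Answer: 6

Derivation:
Op 1: fork(P0) -> P1. 4 ppages; refcounts: pp0:2 pp1:2 pp2:2 pp3:2
Op 2: write(P0, v3, 119). refcount(pp3)=2>1 -> COPY to pp4. 5 ppages; refcounts: pp0:2 pp1:2 pp2:2 pp3:1 pp4:1
Op 3: read(P0, v0) -> 19. No state change.
Op 4: fork(P0) -> P2. 5 ppages; refcounts: pp0:3 pp1:3 pp2:3 pp3:1 pp4:2
Op 5: fork(P0) -> P3. 5 ppages; refcounts: pp0:4 pp1:4 pp2:4 pp3:1 pp4:3
Op 6: write(P0, v3, 121). refcount(pp4)=3>1 -> COPY to pp5. 6 ppages; refcounts: pp0:4 pp1:4 pp2:4 pp3:1 pp4:2 pp5:1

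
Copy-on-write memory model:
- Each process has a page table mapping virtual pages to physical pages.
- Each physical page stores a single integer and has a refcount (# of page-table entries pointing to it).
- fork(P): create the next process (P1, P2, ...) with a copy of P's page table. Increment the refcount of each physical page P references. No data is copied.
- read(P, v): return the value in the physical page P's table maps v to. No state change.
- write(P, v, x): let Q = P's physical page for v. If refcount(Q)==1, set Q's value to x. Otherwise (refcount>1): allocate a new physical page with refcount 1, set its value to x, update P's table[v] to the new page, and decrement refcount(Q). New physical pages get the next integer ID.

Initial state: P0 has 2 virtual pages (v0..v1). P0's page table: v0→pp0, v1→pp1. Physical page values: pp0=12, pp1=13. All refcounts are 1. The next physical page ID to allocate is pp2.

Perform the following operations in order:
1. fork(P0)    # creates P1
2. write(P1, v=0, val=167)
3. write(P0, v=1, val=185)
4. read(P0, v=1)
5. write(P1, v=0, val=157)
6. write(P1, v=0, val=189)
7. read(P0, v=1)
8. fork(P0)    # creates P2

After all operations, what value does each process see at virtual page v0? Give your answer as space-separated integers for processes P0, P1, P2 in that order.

Op 1: fork(P0) -> P1. 2 ppages; refcounts: pp0:2 pp1:2
Op 2: write(P1, v0, 167). refcount(pp0)=2>1 -> COPY to pp2. 3 ppages; refcounts: pp0:1 pp1:2 pp2:1
Op 3: write(P0, v1, 185). refcount(pp1)=2>1 -> COPY to pp3. 4 ppages; refcounts: pp0:1 pp1:1 pp2:1 pp3:1
Op 4: read(P0, v1) -> 185. No state change.
Op 5: write(P1, v0, 157). refcount(pp2)=1 -> write in place. 4 ppages; refcounts: pp0:1 pp1:1 pp2:1 pp3:1
Op 6: write(P1, v0, 189). refcount(pp2)=1 -> write in place. 4 ppages; refcounts: pp0:1 pp1:1 pp2:1 pp3:1
Op 7: read(P0, v1) -> 185. No state change.
Op 8: fork(P0) -> P2. 4 ppages; refcounts: pp0:2 pp1:1 pp2:1 pp3:2
P0: v0 -> pp0 = 12
P1: v0 -> pp2 = 189
P2: v0 -> pp0 = 12

Answer: 12 189 12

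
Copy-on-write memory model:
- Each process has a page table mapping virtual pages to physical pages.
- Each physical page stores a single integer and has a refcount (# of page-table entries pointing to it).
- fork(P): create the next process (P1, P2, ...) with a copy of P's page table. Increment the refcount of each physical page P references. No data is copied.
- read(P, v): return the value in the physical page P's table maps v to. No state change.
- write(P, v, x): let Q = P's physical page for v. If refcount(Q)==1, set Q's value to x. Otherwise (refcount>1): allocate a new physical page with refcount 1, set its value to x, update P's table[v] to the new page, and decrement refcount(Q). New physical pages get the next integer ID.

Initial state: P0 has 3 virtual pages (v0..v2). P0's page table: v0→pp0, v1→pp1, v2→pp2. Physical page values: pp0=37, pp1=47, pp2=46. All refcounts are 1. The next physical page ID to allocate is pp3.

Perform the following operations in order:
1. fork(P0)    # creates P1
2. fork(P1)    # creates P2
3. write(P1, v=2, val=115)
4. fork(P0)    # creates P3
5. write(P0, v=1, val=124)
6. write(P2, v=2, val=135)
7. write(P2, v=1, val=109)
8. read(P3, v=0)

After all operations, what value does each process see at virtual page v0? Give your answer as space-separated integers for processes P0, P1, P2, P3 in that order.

Op 1: fork(P0) -> P1. 3 ppages; refcounts: pp0:2 pp1:2 pp2:2
Op 2: fork(P1) -> P2. 3 ppages; refcounts: pp0:3 pp1:3 pp2:3
Op 3: write(P1, v2, 115). refcount(pp2)=3>1 -> COPY to pp3. 4 ppages; refcounts: pp0:3 pp1:3 pp2:2 pp3:1
Op 4: fork(P0) -> P3. 4 ppages; refcounts: pp0:4 pp1:4 pp2:3 pp3:1
Op 5: write(P0, v1, 124). refcount(pp1)=4>1 -> COPY to pp4. 5 ppages; refcounts: pp0:4 pp1:3 pp2:3 pp3:1 pp4:1
Op 6: write(P2, v2, 135). refcount(pp2)=3>1 -> COPY to pp5. 6 ppages; refcounts: pp0:4 pp1:3 pp2:2 pp3:1 pp4:1 pp5:1
Op 7: write(P2, v1, 109). refcount(pp1)=3>1 -> COPY to pp6. 7 ppages; refcounts: pp0:4 pp1:2 pp2:2 pp3:1 pp4:1 pp5:1 pp6:1
Op 8: read(P3, v0) -> 37. No state change.
P0: v0 -> pp0 = 37
P1: v0 -> pp0 = 37
P2: v0 -> pp0 = 37
P3: v0 -> pp0 = 37

Answer: 37 37 37 37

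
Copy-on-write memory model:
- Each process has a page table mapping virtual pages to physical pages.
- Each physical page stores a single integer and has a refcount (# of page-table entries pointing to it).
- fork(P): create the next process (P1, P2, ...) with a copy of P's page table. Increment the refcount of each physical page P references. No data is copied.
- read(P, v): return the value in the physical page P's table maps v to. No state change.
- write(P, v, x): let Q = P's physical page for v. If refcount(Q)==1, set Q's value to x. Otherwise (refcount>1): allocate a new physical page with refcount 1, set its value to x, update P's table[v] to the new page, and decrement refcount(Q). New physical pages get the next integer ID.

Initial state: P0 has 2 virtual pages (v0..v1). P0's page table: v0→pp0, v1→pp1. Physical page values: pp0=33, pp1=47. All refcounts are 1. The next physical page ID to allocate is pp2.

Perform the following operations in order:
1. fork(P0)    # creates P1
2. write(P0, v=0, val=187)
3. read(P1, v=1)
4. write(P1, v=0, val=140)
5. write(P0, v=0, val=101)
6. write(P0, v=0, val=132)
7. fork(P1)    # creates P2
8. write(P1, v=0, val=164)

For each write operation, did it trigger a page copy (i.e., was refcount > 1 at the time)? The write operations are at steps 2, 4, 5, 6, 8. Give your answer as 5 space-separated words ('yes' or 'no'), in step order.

Op 1: fork(P0) -> P1. 2 ppages; refcounts: pp0:2 pp1:2
Op 2: write(P0, v0, 187). refcount(pp0)=2>1 -> COPY to pp2. 3 ppages; refcounts: pp0:1 pp1:2 pp2:1
Op 3: read(P1, v1) -> 47. No state change.
Op 4: write(P1, v0, 140). refcount(pp0)=1 -> write in place. 3 ppages; refcounts: pp0:1 pp1:2 pp2:1
Op 5: write(P0, v0, 101). refcount(pp2)=1 -> write in place. 3 ppages; refcounts: pp0:1 pp1:2 pp2:1
Op 6: write(P0, v0, 132). refcount(pp2)=1 -> write in place. 3 ppages; refcounts: pp0:1 pp1:2 pp2:1
Op 7: fork(P1) -> P2. 3 ppages; refcounts: pp0:2 pp1:3 pp2:1
Op 8: write(P1, v0, 164). refcount(pp0)=2>1 -> COPY to pp3. 4 ppages; refcounts: pp0:1 pp1:3 pp2:1 pp3:1

yes no no no yes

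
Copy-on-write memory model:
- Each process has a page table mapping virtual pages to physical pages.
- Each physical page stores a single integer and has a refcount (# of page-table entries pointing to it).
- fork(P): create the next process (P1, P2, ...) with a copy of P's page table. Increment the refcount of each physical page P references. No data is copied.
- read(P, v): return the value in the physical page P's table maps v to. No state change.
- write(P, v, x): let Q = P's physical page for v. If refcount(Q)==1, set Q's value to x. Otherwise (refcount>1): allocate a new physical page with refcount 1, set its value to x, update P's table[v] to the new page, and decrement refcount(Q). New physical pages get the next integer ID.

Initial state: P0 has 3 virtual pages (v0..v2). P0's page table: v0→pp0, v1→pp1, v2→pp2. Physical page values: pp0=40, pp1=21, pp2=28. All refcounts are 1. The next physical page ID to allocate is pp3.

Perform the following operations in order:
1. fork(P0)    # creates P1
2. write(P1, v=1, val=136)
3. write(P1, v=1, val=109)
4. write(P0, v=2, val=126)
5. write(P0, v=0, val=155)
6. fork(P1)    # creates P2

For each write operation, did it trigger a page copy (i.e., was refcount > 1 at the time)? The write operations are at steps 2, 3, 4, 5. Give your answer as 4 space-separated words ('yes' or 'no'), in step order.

Op 1: fork(P0) -> P1. 3 ppages; refcounts: pp0:2 pp1:2 pp2:2
Op 2: write(P1, v1, 136). refcount(pp1)=2>1 -> COPY to pp3. 4 ppages; refcounts: pp0:2 pp1:1 pp2:2 pp3:1
Op 3: write(P1, v1, 109). refcount(pp3)=1 -> write in place. 4 ppages; refcounts: pp0:2 pp1:1 pp2:2 pp3:1
Op 4: write(P0, v2, 126). refcount(pp2)=2>1 -> COPY to pp4. 5 ppages; refcounts: pp0:2 pp1:1 pp2:1 pp3:1 pp4:1
Op 5: write(P0, v0, 155). refcount(pp0)=2>1 -> COPY to pp5. 6 ppages; refcounts: pp0:1 pp1:1 pp2:1 pp3:1 pp4:1 pp5:1
Op 6: fork(P1) -> P2. 6 ppages; refcounts: pp0:2 pp1:1 pp2:2 pp3:2 pp4:1 pp5:1

yes no yes yes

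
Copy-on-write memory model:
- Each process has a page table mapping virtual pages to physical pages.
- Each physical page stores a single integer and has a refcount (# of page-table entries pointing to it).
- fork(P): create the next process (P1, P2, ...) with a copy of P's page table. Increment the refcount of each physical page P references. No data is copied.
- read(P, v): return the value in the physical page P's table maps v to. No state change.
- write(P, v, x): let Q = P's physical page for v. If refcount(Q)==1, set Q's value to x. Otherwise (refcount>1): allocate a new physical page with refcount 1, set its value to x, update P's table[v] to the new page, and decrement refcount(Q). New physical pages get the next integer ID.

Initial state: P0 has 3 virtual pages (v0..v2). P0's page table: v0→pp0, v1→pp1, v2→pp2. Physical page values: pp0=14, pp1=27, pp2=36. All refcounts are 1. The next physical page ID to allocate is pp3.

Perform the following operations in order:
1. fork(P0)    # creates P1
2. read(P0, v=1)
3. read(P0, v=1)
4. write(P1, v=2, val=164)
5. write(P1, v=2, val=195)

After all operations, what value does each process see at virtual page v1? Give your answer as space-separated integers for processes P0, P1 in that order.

Answer: 27 27

Derivation:
Op 1: fork(P0) -> P1. 3 ppages; refcounts: pp0:2 pp1:2 pp2:2
Op 2: read(P0, v1) -> 27. No state change.
Op 3: read(P0, v1) -> 27. No state change.
Op 4: write(P1, v2, 164). refcount(pp2)=2>1 -> COPY to pp3. 4 ppages; refcounts: pp0:2 pp1:2 pp2:1 pp3:1
Op 5: write(P1, v2, 195). refcount(pp3)=1 -> write in place. 4 ppages; refcounts: pp0:2 pp1:2 pp2:1 pp3:1
P0: v1 -> pp1 = 27
P1: v1 -> pp1 = 27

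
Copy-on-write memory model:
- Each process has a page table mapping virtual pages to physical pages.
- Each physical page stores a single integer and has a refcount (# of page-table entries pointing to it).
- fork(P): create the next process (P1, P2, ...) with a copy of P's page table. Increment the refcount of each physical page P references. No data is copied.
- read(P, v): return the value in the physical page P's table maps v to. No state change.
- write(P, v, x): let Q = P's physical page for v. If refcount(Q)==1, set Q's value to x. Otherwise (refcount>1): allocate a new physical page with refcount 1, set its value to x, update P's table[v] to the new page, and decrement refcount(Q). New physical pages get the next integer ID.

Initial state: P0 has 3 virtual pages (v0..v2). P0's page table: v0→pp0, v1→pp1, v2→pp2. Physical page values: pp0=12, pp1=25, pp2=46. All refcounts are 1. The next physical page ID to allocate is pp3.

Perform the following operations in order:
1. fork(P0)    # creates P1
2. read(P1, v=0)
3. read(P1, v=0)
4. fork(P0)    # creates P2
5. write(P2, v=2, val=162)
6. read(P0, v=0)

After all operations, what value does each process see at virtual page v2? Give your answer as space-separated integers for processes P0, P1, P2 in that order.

Op 1: fork(P0) -> P1. 3 ppages; refcounts: pp0:2 pp1:2 pp2:2
Op 2: read(P1, v0) -> 12. No state change.
Op 3: read(P1, v0) -> 12. No state change.
Op 4: fork(P0) -> P2. 3 ppages; refcounts: pp0:3 pp1:3 pp2:3
Op 5: write(P2, v2, 162). refcount(pp2)=3>1 -> COPY to pp3. 4 ppages; refcounts: pp0:3 pp1:3 pp2:2 pp3:1
Op 6: read(P0, v0) -> 12. No state change.
P0: v2 -> pp2 = 46
P1: v2 -> pp2 = 46
P2: v2 -> pp3 = 162

Answer: 46 46 162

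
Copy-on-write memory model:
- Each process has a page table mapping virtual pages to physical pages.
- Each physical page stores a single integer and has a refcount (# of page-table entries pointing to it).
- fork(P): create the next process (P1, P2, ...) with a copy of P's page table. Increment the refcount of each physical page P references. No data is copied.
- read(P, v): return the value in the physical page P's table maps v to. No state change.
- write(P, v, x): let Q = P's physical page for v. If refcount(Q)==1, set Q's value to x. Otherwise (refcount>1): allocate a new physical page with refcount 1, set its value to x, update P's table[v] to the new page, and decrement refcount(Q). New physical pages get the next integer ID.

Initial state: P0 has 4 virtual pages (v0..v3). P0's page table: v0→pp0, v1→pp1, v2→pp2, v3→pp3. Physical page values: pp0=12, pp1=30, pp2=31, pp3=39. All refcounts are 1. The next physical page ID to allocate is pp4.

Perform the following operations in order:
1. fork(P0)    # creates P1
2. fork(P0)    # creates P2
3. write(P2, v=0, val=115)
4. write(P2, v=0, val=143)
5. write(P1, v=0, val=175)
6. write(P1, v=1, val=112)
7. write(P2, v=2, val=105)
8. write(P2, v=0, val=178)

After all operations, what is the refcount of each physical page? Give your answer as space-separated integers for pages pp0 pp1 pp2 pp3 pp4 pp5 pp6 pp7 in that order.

Answer: 1 2 2 3 1 1 1 1

Derivation:
Op 1: fork(P0) -> P1. 4 ppages; refcounts: pp0:2 pp1:2 pp2:2 pp3:2
Op 2: fork(P0) -> P2. 4 ppages; refcounts: pp0:3 pp1:3 pp2:3 pp3:3
Op 3: write(P2, v0, 115). refcount(pp0)=3>1 -> COPY to pp4. 5 ppages; refcounts: pp0:2 pp1:3 pp2:3 pp3:3 pp4:1
Op 4: write(P2, v0, 143). refcount(pp4)=1 -> write in place. 5 ppages; refcounts: pp0:2 pp1:3 pp2:3 pp3:3 pp4:1
Op 5: write(P1, v0, 175). refcount(pp0)=2>1 -> COPY to pp5. 6 ppages; refcounts: pp0:1 pp1:3 pp2:3 pp3:3 pp4:1 pp5:1
Op 6: write(P1, v1, 112). refcount(pp1)=3>1 -> COPY to pp6. 7 ppages; refcounts: pp0:1 pp1:2 pp2:3 pp3:3 pp4:1 pp5:1 pp6:1
Op 7: write(P2, v2, 105). refcount(pp2)=3>1 -> COPY to pp7. 8 ppages; refcounts: pp0:1 pp1:2 pp2:2 pp3:3 pp4:1 pp5:1 pp6:1 pp7:1
Op 8: write(P2, v0, 178). refcount(pp4)=1 -> write in place. 8 ppages; refcounts: pp0:1 pp1:2 pp2:2 pp3:3 pp4:1 pp5:1 pp6:1 pp7:1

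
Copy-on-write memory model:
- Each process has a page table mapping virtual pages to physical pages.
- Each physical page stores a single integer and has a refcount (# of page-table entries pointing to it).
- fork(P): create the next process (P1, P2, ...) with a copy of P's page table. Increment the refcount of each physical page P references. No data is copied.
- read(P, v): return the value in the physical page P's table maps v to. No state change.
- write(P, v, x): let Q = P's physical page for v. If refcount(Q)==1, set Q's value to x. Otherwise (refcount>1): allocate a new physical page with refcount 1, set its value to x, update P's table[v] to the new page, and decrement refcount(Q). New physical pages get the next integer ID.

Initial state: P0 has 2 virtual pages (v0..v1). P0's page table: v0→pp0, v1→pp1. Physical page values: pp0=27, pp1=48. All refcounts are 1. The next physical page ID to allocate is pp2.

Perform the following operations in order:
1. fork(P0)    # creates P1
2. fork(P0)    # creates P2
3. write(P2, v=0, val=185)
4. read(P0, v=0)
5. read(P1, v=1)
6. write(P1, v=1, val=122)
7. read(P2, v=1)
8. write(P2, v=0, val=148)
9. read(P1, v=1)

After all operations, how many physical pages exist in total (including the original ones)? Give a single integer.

Answer: 4

Derivation:
Op 1: fork(P0) -> P1. 2 ppages; refcounts: pp0:2 pp1:2
Op 2: fork(P0) -> P2. 2 ppages; refcounts: pp0:3 pp1:3
Op 3: write(P2, v0, 185). refcount(pp0)=3>1 -> COPY to pp2. 3 ppages; refcounts: pp0:2 pp1:3 pp2:1
Op 4: read(P0, v0) -> 27. No state change.
Op 5: read(P1, v1) -> 48. No state change.
Op 6: write(P1, v1, 122). refcount(pp1)=3>1 -> COPY to pp3. 4 ppages; refcounts: pp0:2 pp1:2 pp2:1 pp3:1
Op 7: read(P2, v1) -> 48. No state change.
Op 8: write(P2, v0, 148). refcount(pp2)=1 -> write in place. 4 ppages; refcounts: pp0:2 pp1:2 pp2:1 pp3:1
Op 9: read(P1, v1) -> 122. No state change.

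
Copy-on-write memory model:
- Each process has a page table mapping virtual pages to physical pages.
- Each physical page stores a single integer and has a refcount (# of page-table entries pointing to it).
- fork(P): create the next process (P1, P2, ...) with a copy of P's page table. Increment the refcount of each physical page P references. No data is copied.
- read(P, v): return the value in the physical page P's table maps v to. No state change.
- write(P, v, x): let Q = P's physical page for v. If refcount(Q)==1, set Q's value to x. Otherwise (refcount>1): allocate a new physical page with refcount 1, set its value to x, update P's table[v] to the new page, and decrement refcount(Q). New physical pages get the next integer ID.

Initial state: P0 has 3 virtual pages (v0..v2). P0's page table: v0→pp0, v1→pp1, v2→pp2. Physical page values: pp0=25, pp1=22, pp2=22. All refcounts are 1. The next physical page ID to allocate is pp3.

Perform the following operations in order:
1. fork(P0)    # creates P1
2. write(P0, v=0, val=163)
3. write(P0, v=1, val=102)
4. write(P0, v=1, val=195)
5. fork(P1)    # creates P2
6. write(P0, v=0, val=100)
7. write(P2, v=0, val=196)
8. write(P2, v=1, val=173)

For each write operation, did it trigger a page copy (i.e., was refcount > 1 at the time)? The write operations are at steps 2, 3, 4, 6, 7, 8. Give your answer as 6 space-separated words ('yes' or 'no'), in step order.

Op 1: fork(P0) -> P1. 3 ppages; refcounts: pp0:2 pp1:2 pp2:2
Op 2: write(P0, v0, 163). refcount(pp0)=2>1 -> COPY to pp3. 4 ppages; refcounts: pp0:1 pp1:2 pp2:2 pp3:1
Op 3: write(P0, v1, 102). refcount(pp1)=2>1 -> COPY to pp4. 5 ppages; refcounts: pp0:1 pp1:1 pp2:2 pp3:1 pp4:1
Op 4: write(P0, v1, 195). refcount(pp4)=1 -> write in place. 5 ppages; refcounts: pp0:1 pp1:1 pp2:2 pp3:1 pp4:1
Op 5: fork(P1) -> P2. 5 ppages; refcounts: pp0:2 pp1:2 pp2:3 pp3:1 pp4:1
Op 6: write(P0, v0, 100). refcount(pp3)=1 -> write in place. 5 ppages; refcounts: pp0:2 pp1:2 pp2:3 pp3:1 pp4:1
Op 7: write(P2, v0, 196). refcount(pp0)=2>1 -> COPY to pp5. 6 ppages; refcounts: pp0:1 pp1:2 pp2:3 pp3:1 pp4:1 pp5:1
Op 8: write(P2, v1, 173). refcount(pp1)=2>1 -> COPY to pp6. 7 ppages; refcounts: pp0:1 pp1:1 pp2:3 pp3:1 pp4:1 pp5:1 pp6:1

yes yes no no yes yes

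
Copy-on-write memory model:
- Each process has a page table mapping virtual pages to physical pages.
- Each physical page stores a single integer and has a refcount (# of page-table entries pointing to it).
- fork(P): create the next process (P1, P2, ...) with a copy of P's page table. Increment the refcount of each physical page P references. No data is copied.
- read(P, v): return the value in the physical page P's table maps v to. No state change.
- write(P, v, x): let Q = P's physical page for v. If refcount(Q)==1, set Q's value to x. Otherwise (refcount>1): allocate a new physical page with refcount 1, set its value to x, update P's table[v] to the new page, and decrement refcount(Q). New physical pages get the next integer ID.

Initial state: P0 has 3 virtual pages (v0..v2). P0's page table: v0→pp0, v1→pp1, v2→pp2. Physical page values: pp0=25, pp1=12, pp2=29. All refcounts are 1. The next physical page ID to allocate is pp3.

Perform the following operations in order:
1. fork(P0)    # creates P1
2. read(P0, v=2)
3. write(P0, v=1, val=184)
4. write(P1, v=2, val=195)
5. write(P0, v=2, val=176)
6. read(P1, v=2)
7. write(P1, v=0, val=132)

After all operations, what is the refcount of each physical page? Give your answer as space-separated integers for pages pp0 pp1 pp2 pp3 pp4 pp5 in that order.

Op 1: fork(P0) -> P1. 3 ppages; refcounts: pp0:2 pp1:2 pp2:2
Op 2: read(P0, v2) -> 29. No state change.
Op 3: write(P0, v1, 184). refcount(pp1)=2>1 -> COPY to pp3. 4 ppages; refcounts: pp0:2 pp1:1 pp2:2 pp3:1
Op 4: write(P1, v2, 195). refcount(pp2)=2>1 -> COPY to pp4. 5 ppages; refcounts: pp0:2 pp1:1 pp2:1 pp3:1 pp4:1
Op 5: write(P0, v2, 176). refcount(pp2)=1 -> write in place. 5 ppages; refcounts: pp0:2 pp1:1 pp2:1 pp3:1 pp4:1
Op 6: read(P1, v2) -> 195. No state change.
Op 7: write(P1, v0, 132). refcount(pp0)=2>1 -> COPY to pp5. 6 ppages; refcounts: pp0:1 pp1:1 pp2:1 pp3:1 pp4:1 pp5:1

Answer: 1 1 1 1 1 1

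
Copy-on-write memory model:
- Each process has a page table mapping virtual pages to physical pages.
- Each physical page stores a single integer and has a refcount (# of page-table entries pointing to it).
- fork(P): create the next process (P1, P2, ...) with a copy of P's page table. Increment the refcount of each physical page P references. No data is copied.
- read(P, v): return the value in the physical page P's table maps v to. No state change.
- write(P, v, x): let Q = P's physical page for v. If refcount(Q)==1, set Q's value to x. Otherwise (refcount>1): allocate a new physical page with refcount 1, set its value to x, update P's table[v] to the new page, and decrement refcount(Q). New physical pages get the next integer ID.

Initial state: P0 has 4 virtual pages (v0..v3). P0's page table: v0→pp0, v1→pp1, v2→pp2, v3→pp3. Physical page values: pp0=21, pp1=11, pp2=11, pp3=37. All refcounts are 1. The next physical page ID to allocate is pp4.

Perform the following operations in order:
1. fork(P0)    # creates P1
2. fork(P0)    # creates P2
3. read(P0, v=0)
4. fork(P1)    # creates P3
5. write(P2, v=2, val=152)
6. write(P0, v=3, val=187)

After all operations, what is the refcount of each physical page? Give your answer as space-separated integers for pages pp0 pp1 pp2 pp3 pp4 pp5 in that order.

Answer: 4 4 3 3 1 1

Derivation:
Op 1: fork(P0) -> P1. 4 ppages; refcounts: pp0:2 pp1:2 pp2:2 pp3:2
Op 2: fork(P0) -> P2. 4 ppages; refcounts: pp0:3 pp1:3 pp2:3 pp3:3
Op 3: read(P0, v0) -> 21. No state change.
Op 4: fork(P1) -> P3. 4 ppages; refcounts: pp0:4 pp1:4 pp2:4 pp3:4
Op 5: write(P2, v2, 152). refcount(pp2)=4>1 -> COPY to pp4. 5 ppages; refcounts: pp0:4 pp1:4 pp2:3 pp3:4 pp4:1
Op 6: write(P0, v3, 187). refcount(pp3)=4>1 -> COPY to pp5. 6 ppages; refcounts: pp0:4 pp1:4 pp2:3 pp3:3 pp4:1 pp5:1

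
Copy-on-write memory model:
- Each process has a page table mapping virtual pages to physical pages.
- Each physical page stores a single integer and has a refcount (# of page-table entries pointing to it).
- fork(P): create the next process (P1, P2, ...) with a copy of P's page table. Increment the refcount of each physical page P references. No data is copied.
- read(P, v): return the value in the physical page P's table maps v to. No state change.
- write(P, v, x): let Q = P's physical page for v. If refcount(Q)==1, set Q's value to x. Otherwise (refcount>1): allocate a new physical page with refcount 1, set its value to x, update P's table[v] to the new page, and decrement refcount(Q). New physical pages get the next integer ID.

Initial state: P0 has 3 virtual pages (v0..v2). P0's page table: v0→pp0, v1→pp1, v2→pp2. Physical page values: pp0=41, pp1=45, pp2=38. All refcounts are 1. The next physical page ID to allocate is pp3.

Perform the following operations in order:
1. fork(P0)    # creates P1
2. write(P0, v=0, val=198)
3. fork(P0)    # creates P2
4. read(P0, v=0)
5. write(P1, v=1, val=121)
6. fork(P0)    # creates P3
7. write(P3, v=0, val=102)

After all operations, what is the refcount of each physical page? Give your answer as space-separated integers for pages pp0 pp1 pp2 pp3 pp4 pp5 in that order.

Op 1: fork(P0) -> P1. 3 ppages; refcounts: pp0:2 pp1:2 pp2:2
Op 2: write(P0, v0, 198). refcount(pp0)=2>1 -> COPY to pp3. 4 ppages; refcounts: pp0:1 pp1:2 pp2:2 pp3:1
Op 3: fork(P0) -> P2. 4 ppages; refcounts: pp0:1 pp1:3 pp2:3 pp3:2
Op 4: read(P0, v0) -> 198. No state change.
Op 5: write(P1, v1, 121). refcount(pp1)=3>1 -> COPY to pp4. 5 ppages; refcounts: pp0:1 pp1:2 pp2:3 pp3:2 pp4:1
Op 6: fork(P0) -> P3. 5 ppages; refcounts: pp0:1 pp1:3 pp2:4 pp3:3 pp4:1
Op 7: write(P3, v0, 102). refcount(pp3)=3>1 -> COPY to pp5. 6 ppages; refcounts: pp0:1 pp1:3 pp2:4 pp3:2 pp4:1 pp5:1

Answer: 1 3 4 2 1 1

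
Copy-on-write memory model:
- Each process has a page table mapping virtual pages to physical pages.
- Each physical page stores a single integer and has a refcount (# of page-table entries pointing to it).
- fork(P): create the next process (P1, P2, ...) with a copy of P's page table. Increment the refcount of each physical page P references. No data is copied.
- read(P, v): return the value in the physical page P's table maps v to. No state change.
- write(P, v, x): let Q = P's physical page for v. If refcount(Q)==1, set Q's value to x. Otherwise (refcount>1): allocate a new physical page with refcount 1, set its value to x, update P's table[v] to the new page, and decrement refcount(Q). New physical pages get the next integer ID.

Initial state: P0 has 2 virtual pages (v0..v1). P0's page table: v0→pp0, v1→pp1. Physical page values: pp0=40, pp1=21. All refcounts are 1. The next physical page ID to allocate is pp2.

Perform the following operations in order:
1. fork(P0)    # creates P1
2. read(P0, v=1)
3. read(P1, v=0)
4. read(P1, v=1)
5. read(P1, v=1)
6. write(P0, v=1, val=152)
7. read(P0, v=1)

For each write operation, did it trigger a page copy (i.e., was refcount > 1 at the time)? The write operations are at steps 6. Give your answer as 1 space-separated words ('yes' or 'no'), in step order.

Op 1: fork(P0) -> P1. 2 ppages; refcounts: pp0:2 pp1:2
Op 2: read(P0, v1) -> 21. No state change.
Op 3: read(P1, v0) -> 40. No state change.
Op 4: read(P1, v1) -> 21. No state change.
Op 5: read(P1, v1) -> 21. No state change.
Op 6: write(P0, v1, 152). refcount(pp1)=2>1 -> COPY to pp2. 3 ppages; refcounts: pp0:2 pp1:1 pp2:1
Op 7: read(P0, v1) -> 152. No state change.

yes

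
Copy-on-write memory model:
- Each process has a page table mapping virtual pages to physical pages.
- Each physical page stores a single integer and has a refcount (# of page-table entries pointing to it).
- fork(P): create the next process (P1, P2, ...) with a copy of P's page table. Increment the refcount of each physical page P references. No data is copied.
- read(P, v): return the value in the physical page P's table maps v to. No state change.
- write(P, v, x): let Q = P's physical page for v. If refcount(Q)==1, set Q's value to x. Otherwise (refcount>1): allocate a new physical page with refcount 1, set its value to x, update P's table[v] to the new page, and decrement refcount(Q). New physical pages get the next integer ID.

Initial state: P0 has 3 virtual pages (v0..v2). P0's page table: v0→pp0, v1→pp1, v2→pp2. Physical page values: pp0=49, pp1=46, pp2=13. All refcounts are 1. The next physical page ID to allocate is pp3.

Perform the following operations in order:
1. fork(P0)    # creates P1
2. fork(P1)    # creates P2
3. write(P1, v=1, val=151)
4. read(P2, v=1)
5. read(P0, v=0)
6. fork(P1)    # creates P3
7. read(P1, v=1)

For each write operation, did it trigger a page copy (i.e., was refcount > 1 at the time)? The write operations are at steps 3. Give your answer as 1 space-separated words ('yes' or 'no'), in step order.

Op 1: fork(P0) -> P1. 3 ppages; refcounts: pp0:2 pp1:2 pp2:2
Op 2: fork(P1) -> P2. 3 ppages; refcounts: pp0:3 pp1:3 pp2:3
Op 3: write(P1, v1, 151). refcount(pp1)=3>1 -> COPY to pp3. 4 ppages; refcounts: pp0:3 pp1:2 pp2:3 pp3:1
Op 4: read(P2, v1) -> 46. No state change.
Op 5: read(P0, v0) -> 49. No state change.
Op 6: fork(P1) -> P3. 4 ppages; refcounts: pp0:4 pp1:2 pp2:4 pp3:2
Op 7: read(P1, v1) -> 151. No state change.

yes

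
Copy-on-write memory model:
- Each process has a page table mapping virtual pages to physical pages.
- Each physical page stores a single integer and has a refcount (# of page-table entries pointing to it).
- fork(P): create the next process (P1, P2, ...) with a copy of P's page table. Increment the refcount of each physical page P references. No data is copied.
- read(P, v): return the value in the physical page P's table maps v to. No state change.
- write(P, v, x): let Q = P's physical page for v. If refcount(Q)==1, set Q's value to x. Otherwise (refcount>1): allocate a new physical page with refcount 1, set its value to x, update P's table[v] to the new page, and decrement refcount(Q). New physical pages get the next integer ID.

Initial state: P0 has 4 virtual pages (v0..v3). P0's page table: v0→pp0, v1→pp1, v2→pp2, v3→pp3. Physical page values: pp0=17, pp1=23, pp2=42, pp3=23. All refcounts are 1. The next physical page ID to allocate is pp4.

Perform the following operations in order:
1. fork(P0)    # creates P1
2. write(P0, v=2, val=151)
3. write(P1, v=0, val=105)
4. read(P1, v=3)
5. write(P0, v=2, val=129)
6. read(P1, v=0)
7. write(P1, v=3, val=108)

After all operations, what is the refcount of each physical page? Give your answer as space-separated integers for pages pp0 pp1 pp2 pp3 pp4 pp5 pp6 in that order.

Op 1: fork(P0) -> P1. 4 ppages; refcounts: pp0:2 pp1:2 pp2:2 pp3:2
Op 2: write(P0, v2, 151). refcount(pp2)=2>1 -> COPY to pp4. 5 ppages; refcounts: pp0:2 pp1:2 pp2:1 pp3:2 pp4:1
Op 3: write(P1, v0, 105). refcount(pp0)=2>1 -> COPY to pp5. 6 ppages; refcounts: pp0:1 pp1:2 pp2:1 pp3:2 pp4:1 pp5:1
Op 4: read(P1, v3) -> 23. No state change.
Op 5: write(P0, v2, 129). refcount(pp4)=1 -> write in place. 6 ppages; refcounts: pp0:1 pp1:2 pp2:1 pp3:2 pp4:1 pp5:1
Op 6: read(P1, v0) -> 105. No state change.
Op 7: write(P1, v3, 108). refcount(pp3)=2>1 -> COPY to pp6. 7 ppages; refcounts: pp0:1 pp1:2 pp2:1 pp3:1 pp4:1 pp5:1 pp6:1

Answer: 1 2 1 1 1 1 1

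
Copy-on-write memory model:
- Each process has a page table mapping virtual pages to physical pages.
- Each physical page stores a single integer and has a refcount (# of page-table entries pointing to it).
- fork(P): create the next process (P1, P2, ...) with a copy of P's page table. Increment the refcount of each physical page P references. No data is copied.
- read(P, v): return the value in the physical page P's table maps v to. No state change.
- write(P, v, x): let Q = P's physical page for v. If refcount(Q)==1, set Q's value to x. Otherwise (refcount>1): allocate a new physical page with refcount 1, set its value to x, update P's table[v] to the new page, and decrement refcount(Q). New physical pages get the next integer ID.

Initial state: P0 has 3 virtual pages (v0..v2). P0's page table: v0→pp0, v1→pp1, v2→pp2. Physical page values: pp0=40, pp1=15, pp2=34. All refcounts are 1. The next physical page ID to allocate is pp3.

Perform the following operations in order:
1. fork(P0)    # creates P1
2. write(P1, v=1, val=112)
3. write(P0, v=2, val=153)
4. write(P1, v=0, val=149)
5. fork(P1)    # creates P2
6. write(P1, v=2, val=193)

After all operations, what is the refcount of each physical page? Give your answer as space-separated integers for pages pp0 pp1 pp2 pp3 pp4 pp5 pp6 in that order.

Op 1: fork(P0) -> P1. 3 ppages; refcounts: pp0:2 pp1:2 pp2:2
Op 2: write(P1, v1, 112). refcount(pp1)=2>1 -> COPY to pp3. 4 ppages; refcounts: pp0:2 pp1:1 pp2:2 pp3:1
Op 3: write(P0, v2, 153). refcount(pp2)=2>1 -> COPY to pp4. 5 ppages; refcounts: pp0:2 pp1:1 pp2:1 pp3:1 pp4:1
Op 4: write(P1, v0, 149). refcount(pp0)=2>1 -> COPY to pp5. 6 ppages; refcounts: pp0:1 pp1:1 pp2:1 pp3:1 pp4:1 pp5:1
Op 5: fork(P1) -> P2. 6 ppages; refcounts: pp0:1 pp1:1 pp2:2 pp3:2 pp4:1 pp5:2
Op 6: write(P1, v2, 193). refcount(pp2)=2>1 -> COPY to pp6. 7 ppages; refcounts: pp0:1 pp1:1 pp2:1 pp3:2 pp4:1 pp5:2 pp6:1

Answer: 1 1 1 2 1 2 1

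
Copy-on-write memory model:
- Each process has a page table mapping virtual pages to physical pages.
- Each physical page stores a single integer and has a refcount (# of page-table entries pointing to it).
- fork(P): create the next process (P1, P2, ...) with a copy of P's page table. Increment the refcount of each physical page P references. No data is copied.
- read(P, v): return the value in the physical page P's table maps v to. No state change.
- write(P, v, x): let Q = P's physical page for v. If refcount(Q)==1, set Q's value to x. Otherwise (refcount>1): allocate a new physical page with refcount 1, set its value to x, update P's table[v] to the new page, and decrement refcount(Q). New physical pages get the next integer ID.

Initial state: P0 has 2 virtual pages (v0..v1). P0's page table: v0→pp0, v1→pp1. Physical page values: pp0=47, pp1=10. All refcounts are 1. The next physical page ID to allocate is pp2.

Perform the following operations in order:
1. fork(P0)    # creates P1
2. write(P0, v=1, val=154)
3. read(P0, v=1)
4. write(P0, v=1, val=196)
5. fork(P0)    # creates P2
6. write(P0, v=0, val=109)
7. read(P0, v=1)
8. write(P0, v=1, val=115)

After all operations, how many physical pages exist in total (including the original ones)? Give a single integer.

Op 1: fork(P0) -> P1. 2 ppages; refcounts: pp0:2 pp1:2
Op 2: write(P0, v1, 154). refcount(pp1)=2>1 -> COPY to pp2. 3 ppages; refcounts: pp0:2 pp1:1 pp2:1
Op 3: read(P0, v1) -> 154. No state change.
Op 4: write(P0, v1, 196). refcount(pp2)=1 -> write in place. 3 ppages; refcounts: pp0:2 pp1:1 pp2:1
Op 5: fork(P0) -> P2. 3 ppages; refcounts: pp0:3 pp1:1 pp2:2
Op 6: write(P0, v0, 109). refcount(pp0)=3>1 -> COPY to pp3. 4 ppages; refcounts: pp0:2 pp1:1 pp2:2 pp3:1
Op 7: read(P0, v1) -> 196. No state change.
Op 8: write(P0, v1, 115). refcount(pp2)=2>1 -> COPY to pp4. 5 ppages; refcounts: pp0:2 pp1:1 pp2:1 pp3:1 pp4:1

Answer: 5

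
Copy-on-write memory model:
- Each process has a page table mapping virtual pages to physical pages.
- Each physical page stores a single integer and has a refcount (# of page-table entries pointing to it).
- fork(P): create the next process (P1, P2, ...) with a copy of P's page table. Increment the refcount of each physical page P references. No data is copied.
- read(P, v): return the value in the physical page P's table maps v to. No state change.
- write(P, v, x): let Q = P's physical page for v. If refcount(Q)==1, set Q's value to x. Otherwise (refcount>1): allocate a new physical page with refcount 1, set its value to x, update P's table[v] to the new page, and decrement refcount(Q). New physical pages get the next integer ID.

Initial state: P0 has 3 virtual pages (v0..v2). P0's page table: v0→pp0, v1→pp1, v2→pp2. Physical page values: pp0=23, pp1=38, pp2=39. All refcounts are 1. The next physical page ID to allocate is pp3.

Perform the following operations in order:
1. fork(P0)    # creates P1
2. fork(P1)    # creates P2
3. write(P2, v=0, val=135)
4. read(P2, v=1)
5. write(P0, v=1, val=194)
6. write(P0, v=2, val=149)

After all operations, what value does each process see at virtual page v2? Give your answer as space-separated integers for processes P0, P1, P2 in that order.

Op 1: fork(P0) -> P1. 3 ppages; refcounts: pp0:2 pp1:2 pp2:2
Op 2: fork(P1) -> P2. 3 ppages; refcounts: pp0:3 pp1:3 pp2:3
Op 3: write(P2, v0, 135). refcount(pp0)=3>1 -> COPY to pp3. 4 ppages; refcounts: pp0:2 pp1:3 pp2:3 pp3:1
Op 4: read(P2, v1) -> 38. No state change.
Op 5: write(P0, v1, 194). refcount(pp1)=3>1 -> COPY to pp4. 5 ppages; refcounts: pp0:2 pp1:2 pp2:3 pp3:1 pp4:1
Op 6: write(P0, v2, 149). refcount(pp2)=3>1 -> COPY to pp5. 6 ppages; refcounts: pp0:2 pp1:2 pp2:2 pp3:1 pp4:1 pp5:1
P0: v2 -> pp5 = 149
P1: v2 -> pp2 = 39
P2: v2 -> pp2 = 39

Answer: 149 39 39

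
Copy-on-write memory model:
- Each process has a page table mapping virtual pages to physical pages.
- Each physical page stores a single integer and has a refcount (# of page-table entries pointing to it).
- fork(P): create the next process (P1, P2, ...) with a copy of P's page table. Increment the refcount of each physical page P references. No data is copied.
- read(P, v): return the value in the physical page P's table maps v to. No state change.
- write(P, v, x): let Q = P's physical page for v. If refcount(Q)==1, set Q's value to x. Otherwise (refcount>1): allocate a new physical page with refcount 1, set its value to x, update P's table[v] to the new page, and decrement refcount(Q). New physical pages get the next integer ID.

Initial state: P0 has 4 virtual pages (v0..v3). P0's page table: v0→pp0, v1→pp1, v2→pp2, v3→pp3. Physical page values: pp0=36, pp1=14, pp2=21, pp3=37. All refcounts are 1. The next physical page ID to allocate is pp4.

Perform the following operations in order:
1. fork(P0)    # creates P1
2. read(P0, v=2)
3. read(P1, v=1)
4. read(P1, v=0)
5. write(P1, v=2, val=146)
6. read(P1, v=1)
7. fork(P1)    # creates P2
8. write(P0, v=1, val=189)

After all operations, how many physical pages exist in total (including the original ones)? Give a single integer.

Op 1: fork(P0) -> P1. 4 ppages; refcounts: pp0:2 pp1:2 pp2:2 pp3:2
Op 2: read(P0, v2) -> 21. No state change.
Op 3: read(P1, v1) -> 14. No state change.
Op 4: read(P1, v0) -> 36. No state change.
Op 5: write(P1, v2, 146). refcount(pp2)=2>1 -> COPY to pp4. 5 ppages; refcounts: pp0:2 pp1:2 pp2:1 pp3:2 pp4:1
Op 6: read(P1, v1) -> 14. No state change.
Op 7: fork(P1) -> P2. 5 ppages; refcounts: pp0:3 pp1:3 pp2:1 pp3:3 pp4:2
Op 8: write(P0, v1, 189). refcount(pp1)=3>1 -> COPY to pp5. 6 ppages; refcounts: pp0:3 pp1:2 pp2:1 pp3:3 pp4:2 pp5:1

Answer: 6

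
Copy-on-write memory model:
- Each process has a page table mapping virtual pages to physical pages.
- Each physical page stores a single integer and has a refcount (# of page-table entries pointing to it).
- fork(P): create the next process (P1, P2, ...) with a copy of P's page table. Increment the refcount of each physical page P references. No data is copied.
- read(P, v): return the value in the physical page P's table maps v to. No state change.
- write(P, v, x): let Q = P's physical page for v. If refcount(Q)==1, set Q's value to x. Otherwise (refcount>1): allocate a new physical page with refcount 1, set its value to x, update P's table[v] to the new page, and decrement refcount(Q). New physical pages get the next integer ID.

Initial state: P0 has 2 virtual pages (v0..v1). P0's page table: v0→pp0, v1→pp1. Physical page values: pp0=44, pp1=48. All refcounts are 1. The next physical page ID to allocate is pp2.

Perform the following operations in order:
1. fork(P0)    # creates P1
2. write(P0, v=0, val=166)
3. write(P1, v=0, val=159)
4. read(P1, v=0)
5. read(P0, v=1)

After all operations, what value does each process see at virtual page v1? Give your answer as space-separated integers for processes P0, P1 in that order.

Op 1: fork(P0) -> P1. 2 ppages; refcounts: pp0:2 pp1:2
Op 2: write(P0, v0, 166). refcount(pp0)=2>1 -> COPY to pp2. 3 ppages; refcounts: pp0:1 pp1:2 pp2:1
Op 3: write(P1, v0, 159). refcount(pp0)=1 -> write in place. 3 ppages; refcounts: pp0:1 pp1:2 pp2:1
Op 4: read(P1, v0) -> 159. No state change.
Op 5: read(P0, v1) -> 48. No state change.
P0: v1 -> pp1 = 48
P1: v1 -> pp1 = 48

Answer: 48 48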